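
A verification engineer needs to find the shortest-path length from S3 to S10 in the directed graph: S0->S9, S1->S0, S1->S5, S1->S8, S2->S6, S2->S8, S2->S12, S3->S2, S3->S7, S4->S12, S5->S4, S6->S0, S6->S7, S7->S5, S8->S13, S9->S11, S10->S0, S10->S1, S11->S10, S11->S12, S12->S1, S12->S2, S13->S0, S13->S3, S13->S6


BFS layer-by-layer from S3:
  dist 0: {S3}
  dist 1: {S2, S7}
  dist 2: {S5, S6, S8, S12}
  dist 3: {S0, S1, S4, S13}
  dist 4: {S9}
  dist 5: {S11}
  dist 6: {S10}
  -> S10 reached at distance 6
Shortest path length = 6

6


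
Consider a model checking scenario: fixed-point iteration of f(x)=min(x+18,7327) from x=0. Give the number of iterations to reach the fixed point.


Step 1: x=0, cap=7327, increment=18
Step 2: x grows by 18 each step until capped at 7327; fixed point is x=7327
Step 3: iterations = ceil(7327/18) = 408

408


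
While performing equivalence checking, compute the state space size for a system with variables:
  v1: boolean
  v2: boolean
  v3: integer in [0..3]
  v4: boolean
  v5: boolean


State space = product of domain sizes of all variables.
Domain sizes:
  v1 (boolean): 2
  v2 (boolean): 2
  v3 (integer in [0..3]): 4
  v4 (boolean): 2
  v5 (boolean): 2
Product = 2 * 2 * 4 * 2 * 2 = 64

64


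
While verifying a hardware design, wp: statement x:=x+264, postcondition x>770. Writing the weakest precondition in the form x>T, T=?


Formula: wp(x:=E, P) = P[E/x] (substitute E for x in postcondition)
Step 1: Postcondition: x>770
Step 2: Substitute x+264 for x: x+264>770
Step 3: Solve for x: x > 770-264 = 506

506


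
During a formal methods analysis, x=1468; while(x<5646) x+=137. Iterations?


Step 1: x goes from 1468 toward 5646 by 137; the body runs while x<5646, so iterations = ceil((bound-start)/step)
Step 2: Distance=4178
Step 3: ceil(4178/137)=31

31


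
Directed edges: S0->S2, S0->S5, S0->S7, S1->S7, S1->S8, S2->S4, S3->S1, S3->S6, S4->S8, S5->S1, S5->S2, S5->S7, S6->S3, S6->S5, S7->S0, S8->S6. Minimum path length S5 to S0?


BFS layer-by-layer from S5:
  dist 0: {S5}
  dist 1: {S1, S2, S7}
  dist 2: {S0, S4, S8}
  -> S0 reached at distance 2
Shortest path length = 2

2


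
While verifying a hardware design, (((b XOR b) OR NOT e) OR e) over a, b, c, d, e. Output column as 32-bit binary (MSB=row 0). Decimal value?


Formula: (((b XOR b) OR NOT e) OR e) over a, b, c, d, e (32 rows)
Evaluate each row (bits = a,b,c,d,e, MSB first):
  row 0 [00000]: (((0 XOR 0) OR NOT 0) OR 0) -> 1
  row 1 [00001]: (((0 XOR 0) OR NOT 1) OR 1) -> 1
  row 2 [00010]: (((0 XOR 0) OR NOT 0) OR 0) -> 1
  row 3 [00011]: (((0 XOR 0) OR NOT 1) OR 1) -> 1
  row 4 [00100]: (((0 XOR 0) OR NOT 0) OR 0) -> 1
  row 5 [00101]: (((0 XOR 0) OR NOT 1) OR 1) -> 1
  row 6 [00110]: (((0 XOR 0) OR NOT 0) OR 0) -> 1
  row 7 [00111]: (((0 XOR 0) OR NOT 1) OR 1) -> 1
  row 8 [01000]: (((1 XOR 1) OR NOT 0) OR 0) -> 1
  row 9 [01001]: (((1 XOR 1) OR NOT 1) OR 1) -> 1
  row 10 [01010]: (((1 XOR 1) OR NOT 0) OR 0) -> 1
  row 11 [01011]: (((1 XOR 1) OR NOT 1) OR 1) -> 1
  row 12 [01100]: (((1 XOR 1) OR NOT 0) OR 0) -> 1
  row 13 [01101]: (((1 XOR 1) OR NOT 1) OR 1) -> 1
  row 14 [01110]: (((1 XOR 1) OR NOT 0) OR 0) -> 1
  row 15 [01111]: (((1 XOR 1) OR NOT 1) OR 1) -> 1
  row 16 [10000]: (((0 XOR 0) OR NOT 0) OR 0) -> 1
  row 17 [10001]: (((0 XOR 0) OR NOT 1) OR 1) -> 1
  row 18 [10010]: (((0 XOR 0) OR NOT 0) OR 0) -> 1
  row 19 [10011]: (((0 XOR 0) OR NOT 1) OR 1) -> 1
  row 20 [10100]: (((0 XOR 0) OR NOT 0) OR 0) -> 1
  row 21 [10101]: (((0 XOR 0) OR NOT 1) OR 1) -> 1
  row 22 [10110]: (((0 XOR 0) OR NOT 0) OR 0) -> 1
  row 23 [10111]: (((0 XOR 0) OR NOT 1) OR 1) -> 1
  row 24 [11000]: (((1 XOR 1) OR NOT 0) OR 0) -> 1
  row 25 [11001]: (((1 XOR 1) OR NOT 1) OR 1) -> 1
  row 26 [11010]: (((1 XOR 1) OR NOT 0) OR 0) -> 1
  row 27 [11011]: (((1 XOR 1) OR NOT 1) OR 1) -> 1
  row 28 [11100]: (((1 XOR 1) OR NOT 0) OR 0) -> 1
  row 29 [11101]: (((1 XOR 1) OR NOT 1) OR 1) -> 1
  row 30 [11110]: (((1 XOR 1) OR NOT 0) OR 0) -> 1
  row 31 [11111]: (((1 XOR 1) OR NOT 1) OR 1) -> 1
Full result column, 4 rows per line (a,b,c fixed per line; d,e runs 00..11 left to right):
  rows 0-3 [a,b,c=000]: 1111  = hex F
  rows 4-7 [a,b,c=001]: 1111  = hex F
  rows 8-11 [a,b,c=010]: 1111  = hex F
  rows 12-15 [a,b,c=011]: 1111  = hex F
  rows 16-19 [a,b,c=100]: 1111  = hex F
  rows 20-23 [a,b,c=101]: 1111  = hex F
  rows 24-27 [a,b,c=110]: 1111  = hex F
  rows 28-31 [a,b,c=111]: 1111  = hex F
Output column (row 0 .. row 31) = 11111111111111111111111111111111
Output column grouped in 4s = 1111 1111 1111 1111 1111 1111 1111 1111 = 0xFFFFFFFF
Convert to decimal digit by digit (value = value*16 + digit):
  F -> 15
  15*16 + 15 (F) = 255
  255*16 + 15 (F) = 4095
  4095*16 + 15 (F) = 65535
  65535*16 + 15 (F) = 1048575
  1048575*16 + 15 (F) = 16777215
  16777215*16 + 15 (F) = 268435455
  268435455*16 + 15 (F) = 4294967295
Decimal = 4294967295

4294967295


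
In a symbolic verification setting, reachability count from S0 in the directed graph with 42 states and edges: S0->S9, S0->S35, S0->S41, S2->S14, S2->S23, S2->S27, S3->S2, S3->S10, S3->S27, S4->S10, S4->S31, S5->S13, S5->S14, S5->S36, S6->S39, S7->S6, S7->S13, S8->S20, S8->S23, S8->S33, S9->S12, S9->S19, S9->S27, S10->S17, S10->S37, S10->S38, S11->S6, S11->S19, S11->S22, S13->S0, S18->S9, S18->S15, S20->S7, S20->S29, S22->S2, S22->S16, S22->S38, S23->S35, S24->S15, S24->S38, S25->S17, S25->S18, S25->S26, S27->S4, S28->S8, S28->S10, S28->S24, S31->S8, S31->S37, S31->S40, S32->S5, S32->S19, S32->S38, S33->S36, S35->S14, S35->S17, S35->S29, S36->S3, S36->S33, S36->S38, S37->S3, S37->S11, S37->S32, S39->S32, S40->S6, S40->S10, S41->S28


BFS from S0:
  layer 0: {S0}
  layer 1: {S9, S35, S41}
  layer 2: {S12, S14, S17, S19, S27, S28, S29}
  layer 3: {S4, S8, S10, S24}
  layer 4: {S15, S20, S23, S31, S33, S37, S38}
  layer 5: {S3, S7, S11, S32, S36, S40}
  layer 6: {S2, S5, S6, S13, S22}
  layer 7: {S16, S39}
Reachable set: {S0, S2, S3, S4, S5, S6, S7, S8, S9, S10, S11, S12, S13, S14, S15, S16, S17, S19, S20, S22, S23, S24, S27, S28, S29, S31, S32, S33, S35, S36, S37, S38, S39, S40, S41}
Count = 35

35


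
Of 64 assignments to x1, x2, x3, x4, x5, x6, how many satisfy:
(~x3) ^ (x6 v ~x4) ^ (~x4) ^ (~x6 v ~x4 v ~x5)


CNF with 4 clauses over 6 vars (64 assignments).
An assignment satisfies CNF iff every clause has >=1 true literal.
Check each row (bits = x1,x2,x3,x4,x5,x6; clause T/F shown):
  row 0 [000000]: clauses=TTTT -> 1
  row 1 [000001]: clauses=TTTT -> 1
  row 2 [000010]: clauses=TTTT -> 1
  row 3 [000011]: clauses=TTTT -> 1
  row 4 [000100]: clauses=TFFT -> 0
  (every remaining row is evaluated the same way; all 64 results are listed next)
Full result column, 8 rows per line (x1,x2,x3 fixed per line; x4,x5,x6 runs 000..111 left to right):
  rows 0-7 [x1,x2,x3=000]: 11110000  (ones: 4)
  rows 8-15 [x1,x2,x3=001]: 00000000  (ones: 0)
  rows 16-23 [x1,x2,x3=010]: 11110000  (ones: 4)
  rows 24-31 [x1,x2,x3=011]: 00000000  (ones: 0)
  rows 32-39 [x1,x2,x3=100]: 11110000  (ones: 4)
  rows 40-47 [x1,x2,x3=101]: 00000000  (ones: 0)
  rows 48-55 [x1,x2,x3=110]: 11110000  (ones: 4)
  rows 56-63 [x1,x2,x3=111]: 00000000  (ones: 0)
Satisfying assignments = 4+0+4+0+4+0+4+0 = 16

16


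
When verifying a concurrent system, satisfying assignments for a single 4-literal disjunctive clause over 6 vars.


Step 1: Total=2^6=64
Step 2: Unsat when all 4 false: 2^2=4
Step 3: Sat=64-4=60

60


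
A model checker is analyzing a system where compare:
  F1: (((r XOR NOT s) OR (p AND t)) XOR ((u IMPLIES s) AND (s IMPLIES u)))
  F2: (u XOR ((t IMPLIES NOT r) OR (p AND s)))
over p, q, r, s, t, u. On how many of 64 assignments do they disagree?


F1 = (((r XOR NOT s) OR (p AND t)) XOR ((u IMPLIES s) AND (s IMPLIES u)))
F2 = (u XOR ((t IMPLIES NOT r) OR (p AND s)))
Evaluate both on each of 64 rows (bits = p,q,r,s,t,u):
  row 0 [000000]: F1=0 F2=1 (differ) -> 1
  row 1 [000001]: F1=1 F2=0 (differ) -> 1
  row 2 [000010]: F1=0 F2=1 (differ) -> 1
  row 3 [000011]: F1=1 F2=0 (differ) -> 1
  row 4 [000100]: F1=0 F2=1 (differ) -> 1
  (every remaining row is evaluated the same way; all 64 results are listed next)
Full result column, 8 rows per line (p,q,r fixed per line; s,t,u runs 000..111 left to right):
  rows 0-7 [p,q,r=000]: 11111111  (ones: 8)
  rows 8-15 [p,q,r=001]: 00110011  (ones: 4)
  rows 16-23 [p,q,r=010]: 11111111  (ones: 8)
  rows 24-31 [p,q,r=011]: 00110011  (ones: 4)
  rows 32-39 [p,q,r=100]: 11111100  (ones: 6)
  rows 40-47 [p,q,r=101]: 00000000  (ones: 0)
  rows 48-55 [p,q,r=110]: 11111100  (ones: 6)
  rows 56-63 [p,q,r=111]: 00000000  (ones: 0)
Disagreements = 8+4+8+4+6+0+6+0 = 36

36


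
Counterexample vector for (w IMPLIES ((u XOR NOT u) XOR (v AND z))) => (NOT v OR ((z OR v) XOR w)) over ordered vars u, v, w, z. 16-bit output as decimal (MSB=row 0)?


F1 = (w IMPLIES ((u XOR NOT u) XOR (v AND z)))
F2 = (NOT v OR ((z OR v) XOR w))
Counterexample to F1=>F2 is where F1=1 and F2=0.
Evaluate each row (bits = u,v,w,z, MSB first):
  row 0 [0000]: F1=1 F2=1 -> F1&~F2 -> 0
  row 1 [0001]: F1=1 F2=1 -> F1&~F2 -> 0
  row 2 [0010]: F1=1 F2=1 -> F1&~F2 -> 0
  row 3 [0011]: F1=1 F2=1 -> F1&~F2 -> 0
  row 4 [0100]: F1=1 F2=1 -> F1&~F2 -> 0
  row 5 [0101]: F1=1 F2=1 -> F1&~F2 -> 0
  row 6 [0110]: F1=1 F2=0 -> F1&~F2 -> 1
  row 7 [0111]: F1=0 F2=0 -> F1&~F2 -> 0
  row 8 [1000]: F1=1 F2=1 -> F1&~F2 -> 0
  row 9 [1001]: F1=1 F2=1 -> F1&~F2 -> 0
  row 10 [1010]: F1=1 F2=1 -> F1&~F2 -> 0
  row 11 [1011]: F1=1 F2=1 -> F1&~F2 -> 0
  row 12 [1100]: F1=1 F2=1 -> F1&~F2 -> 0
  row 13 [1101]: F1=1 F2=1 -> F1&~F2 -> 0
  row 14 [1110]: F1=1 F2=0 -> F1&~F2 -> 1
  row 15 [1111]: F1=0 F2=0 -> F1&~F2 -> 0
Full result column, 4 rows per line (u,v fixed per line; w,z runs 00..11 left to right):
  rows 0-3 [u,v=00]: 0000  = hex 0
  rows 4-7 [u,v=01]: 0010  = hex 2
  rows 8-11 [u,v=10]: 0000  = hex 0
  rows 12-15 [u,v=11]: 0010  = hex 2
Counterexample vector (row 0 .. row 15) = 0000001000000010
Output column grouped in 4s = 0000 0010 0000 0010 = 0x0202
Convert to decimal digit by digit (value = value*16 + digit):
  0 -> 0
  0*16 + 2 = 2
  2*16 + 0 = 32
  32*16 + 2 = 514
Decimal = 514

514


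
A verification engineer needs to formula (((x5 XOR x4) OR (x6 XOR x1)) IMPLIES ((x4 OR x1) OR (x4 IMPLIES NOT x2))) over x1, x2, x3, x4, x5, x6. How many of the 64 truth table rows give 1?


Formula: (((x5 XOR x4) OR (x6 XOR x1)) IMPLIES ((x4 OR x1) OR (x4 IMPLIES NOT x2))) over 6 vars (64 rows)
Evaluate each row (x1, x2, x3, x4, x5, x6 as bits, MSB first):
  row 0 [000000]: (((0 XOR 0) OR (0 XOR 0)) IMPLIES ((0 OR 0) OR (0 IMPLIES NOT 0))) -> 1
  row 1 [000001]: (((0 XOR 0) OR (1 XOR 0)) IMPLIES ((0 OR 0) OR (0 IMPLIES NOT 0))) -> 1
  row 2 [000010]: (((1 XOR 0) OR (0 XOR 0)) IMPLIES ((0 OR 0) OR (0 IMPLIES NOT 0))) -> 1
  row 3 [000011]: (((1 XOR 0) OR (1 XOR 0)) IMPLIES ((0 OR 0) OR (0 IMPLIES NOT 0))) -> 1
  row 4 [000100]: (((0 XOR 1) OR (0 XOR 0)) IMPLIES ((1 OR 0) OR (1 IMPLIES NOT 0))) -> 1
  (every remaining row is evaluated the same way; all 64 results are listed next)
Full result column, 8 rows per line (x1,x2,x3 fixed per line; x4,x5,x6 runs 000..111 left to right):
  rows 0-7 [x1,x2,x3=000]: 11111111  (ones: 8)
  rows 8-15 [x1,x2,x3=001]: 11111111  (ones: 8)
  rows 16-23 [x1,x2,x3=010]: 11111111  (ones: 8)
  rows 24-31 [x1,x2,x3=011]: 11111111  (ones: 8)
  rows 32-39 [x1,x2,x3=100]: 11111111  (ones: 8)
  rows 40-47 [x1,x2,x3=101]: 11111111  (ones: 8)
  rows 48-55 [x1,x2,x3=110]: 11111111  (ones: 8)
  rows 56-63 [x1,x2,x3=111]: 11111111  (ones: 8)
Count of 1-rows = 8+8+8+8+8+8+8+8 = 64

64


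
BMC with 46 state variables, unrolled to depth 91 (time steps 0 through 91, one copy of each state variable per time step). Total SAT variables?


BMC unrolls to depth k, creating one copy of each state var for steps 0..k.
Step count = 91 + 1 = 92 (steps 0 through 91)
Vars per step = 46
Total = 46 * 92 = 4232

4232


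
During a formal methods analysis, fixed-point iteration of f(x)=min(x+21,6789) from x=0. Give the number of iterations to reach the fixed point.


Step 1: x=0, cap=6789, increment=21
Step 2: x grows by 21 each step until capped at 6789; fixed point is x=6789
Step 3: iterations = ceil(6789/21) = 324

324


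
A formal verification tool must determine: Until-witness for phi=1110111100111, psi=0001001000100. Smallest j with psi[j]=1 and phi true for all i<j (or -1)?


(phi U psi) at 0: need smallest j with psi[j]=1 and phi[i]=1 for all i in [0,j).
Scan from step 0:
  step 0: phi=1, psi=0 -> continue
  step 1: phi=1, psi=0 -> continue
  step 2: phi=1, psi=0 -> continue
  step 3: psi=1 and phi held for [0,3) -> witness found
Witness step = 3

3


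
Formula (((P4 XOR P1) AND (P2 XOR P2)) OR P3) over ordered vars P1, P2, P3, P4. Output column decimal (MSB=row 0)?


Formula: (((P4 XOR P1) AND (P2 XOR P2)) OR P3) over P1, P2, P3, P4 (16 rows)
Evaluate each row (bits = P1,P2,P3,P4, MSB first):
  row 0 [0000]: (((0 XOR 0) AND (0 XOR 0)) OR 0) -> 0
  row 1 [0001]: (((1 XOR 0) AND (0 XOR 0)) OR 0) -> 0
  row 2 [0010]: (((0 XOR 0) AND (0 XOR 0)) OR 1) -> 1
  row 3 [0011]: (((1 XOR 0) AND (0 XOR 0)) OR 1) -> 1
  row 4 [0100]: (((0 XOR 0) AND (1 XOR 1)) OR 0) -> 0
  row 5 [0101]: (((1 XOR 0) AND (1 XOR 1)) OR 0) -> 0
  row 6 [0110]: (((0 XOR 0) AND (1 XOR 1)) OR 1) -> 1
  row 7 [0111]: (((1 XOR 0) AND (1 XOR 1)) OR 1) -> 1
  row 8 [1000]: (((0 XOR 1) AND (0 XOR 0)) OR 0) -> 0
  row 9 [1001]: (((1 XOR 1) AND (0 XOR 0)) OR 0) -> 0
  row 10 [1010]: (((0 XOR 1) AND (0 XOR 0)) OR 1) -> 1
  row 11 [1011]: (((1 XOR 1) AND (0 XOR 0)) OR 1) -> 1
  row 12 [1100]: (((0 XOR 1) AND (1 XOR 1)) OR 0) -> 0
  row 13 [1101]: (((1 XOR 1) AND (1 XOR 1)) OR 0) -> 0
  row 14 [1110]: (((0 XOR 1) AND (1 XOR 1)) OR 1) -> 1
  row 15 [1111]: (((1 XOR 1) AND (1 XOR 1)) OR 1) -> 1
Full result column, 4 rows per line (P1,P2 fixed per line; P3,P4 runs 00..11 left to right):
  rows 0-3 [P1,P2=00]: 0011  = hex 3
  rows 4-7 [P1,P2=01]: 0011  = hex 3
  rows 8-11 [P1,P2=10]: 0011  = hex 3
  rows 12-15 [P1,P2=11]: 0011  = hex 3
Output column (row 0 .. row 15) = 0011001100110011
Output column grouped in 4s = 0011 0011 0011 0011 = 0x3333
Convert to decimal digit by digit (value = value*16 + digit):
  3 -> 3
  3*16 + 3 = 51
  51*16 + 3 = 819
  819*16 + 3 = 13107
Decimal = 13107

13107


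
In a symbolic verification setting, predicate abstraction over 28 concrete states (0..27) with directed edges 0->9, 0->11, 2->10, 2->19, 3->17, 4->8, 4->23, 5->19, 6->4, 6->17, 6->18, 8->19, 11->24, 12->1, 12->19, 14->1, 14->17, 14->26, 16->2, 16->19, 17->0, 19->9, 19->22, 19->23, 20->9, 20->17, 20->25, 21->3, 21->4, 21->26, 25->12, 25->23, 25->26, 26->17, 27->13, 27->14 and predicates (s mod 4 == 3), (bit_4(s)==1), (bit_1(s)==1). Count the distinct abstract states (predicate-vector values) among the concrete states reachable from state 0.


BFS from 0:
Concrete reachable: {0, 9, 11, 24}
Abstract via predicates (s mod 4 == 3), (bit_4(s)==1), (bit_1(s)==1):
  (0,0,0) <- {0, 9}
  (0,1,0) <- {24}
  (1,0,1) <- {11}
Distinct abstract states = 3

3


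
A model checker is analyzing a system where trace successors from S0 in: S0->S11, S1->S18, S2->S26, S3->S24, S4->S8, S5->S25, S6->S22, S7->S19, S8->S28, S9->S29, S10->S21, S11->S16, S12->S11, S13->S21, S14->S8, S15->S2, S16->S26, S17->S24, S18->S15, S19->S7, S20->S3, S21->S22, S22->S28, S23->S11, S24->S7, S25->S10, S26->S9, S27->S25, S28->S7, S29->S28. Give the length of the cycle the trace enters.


Trace from S0 until a state repeats:
  S0 -> S11 -> S16 -> S26 -> S9 -> S29 -> S28 -> S7 -> S19 -> S7
S7 first seen at step 7, revisited at step 9.
Cycle length = 9 - 7 = 2

2


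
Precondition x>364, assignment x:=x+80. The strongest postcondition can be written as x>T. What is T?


Formula: sp(P, x:=E) = exists old_x. (x = E[old_x/x]) AND P[old_x/x] (old_x is the value of x before the assignment; eliminate old_x by solving x = E[old_x/x] for old_x)
Step 1: Precondition P: x>364, i.e. old_x > 364
Step 2: Assignment gives x = old_x + 80, so old_x = x - 80
Step 3: Substitute into P: x - 80 > 364
Step 4: Simplify: x > 364+80 = 444

444


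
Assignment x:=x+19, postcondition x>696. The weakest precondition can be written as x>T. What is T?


Formula: wp(x:=E, P) = P[E/x] (substitute E for x in postcondition)
Step 1: Postcondition: x>696
Step 2: Substitute x+19 for x: x+19>696
Step 3: Solve for x: x > 696-19 = 677

677


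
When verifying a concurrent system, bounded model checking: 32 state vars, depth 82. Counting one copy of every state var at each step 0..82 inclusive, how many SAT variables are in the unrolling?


BMC unrolls to depth k, creating one copy of each state var for steps 0..k.
Step count = 82 + 1 = 83 (steps 0 through 82)
Vars per step = 32
Total = 32 * 83 = 2656

2656


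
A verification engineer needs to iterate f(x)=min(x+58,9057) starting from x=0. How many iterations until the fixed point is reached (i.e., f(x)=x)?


Step 1: x=0, cap=9057, increment=58
Step 2: x grows by 58 each step until capped at 9057; fixed point is x=9057
Step 3: iterations = ceil(9057/58) = 157

157


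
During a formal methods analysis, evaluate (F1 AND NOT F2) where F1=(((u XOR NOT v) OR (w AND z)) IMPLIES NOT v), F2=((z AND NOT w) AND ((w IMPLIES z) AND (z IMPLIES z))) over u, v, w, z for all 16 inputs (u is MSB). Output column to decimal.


F1 = (((u XOR NOT v) OR (w AND z)) IMPLIES NOT v)
F2 = ((z AND NOT w) AND ((w IMPLIES z) AND (z IMPLIES z)))
Counterexample to F1=>F2 is where F1=1 and F2=0.
Evaluate each row (bits = u,v,w,z, MSB first):
  row 0 [0000]: F1=1 F2=0 -> F1&~F2 -> 1
  row 1 [0001]: F1=1 F2=1 -> F1&~F2 -> 0
  row 2 [0010]: F1=1 F2=0 -> F1&~F2 -> 1
  row 3 [0011]: F1=1 F2=0 -> F1&~F2 -> 1
  row 4 [0100]: F1=1 F2=0 -> F1&~F2 -> 1
  row 5 [0101]: F1=1 F2=1 -> F1&~F2 -> 0
  row 6 [0110]: F1=1 F2=0 -> F1&~F2 -> 1
  row 7 [0111]: F1=0 F2=0 -> F1&~F2 -> 0
  row 8 [1000]: F1=1 F2=0 -> F1&~F2 -> 1
  row 9 [1001]: F1=1 F2=1 -> F1&~F2 -> 0
  row 10 [1010]: F1=1 F2=0 -> F1&~F2 -> 1
  row 11 [1011]: F1=1 F2=0 -> F1&~F2 -> 1
  row 12 [1100]: F1=0 F2=0 -> F1&~F2 -> 0
  row 13 [1101]: F1=0 F2=1 -> F1&~F2 -> 0
  row 14 [1110]: F1=0 F2=0 -> F1&~F2 -> 0
  row 15 [1111]: F1=0 F2=0 -> F1&~F2 -> 0
Full result column, 4 rows per line (u,v fixed per line; w,z runs 00..11 left to right):
  rows 0-3 [u,v=00]: 1011  = hex B
  rows 4-7 [u,v=01]: 1010  = hex A
  rows 8-11 [u,v=10]: 1011  = hex B
  rows 12-15 [u,v=11]: 0000  = hex 0
Counterexample vector (row 0 .. row 15) = 1011101010110000
Output column grouped in 4s = 1011 1010 1011 0000 = 0xBAB0
Convert to decimal digit by digit (value = value*16 + digit):
  B -> 11
  11*16 + 10 (A) = 186
  186*16 + 11 (B) = 2987
  2987*16 + 0 = 47792
Decimal = 47792

47792


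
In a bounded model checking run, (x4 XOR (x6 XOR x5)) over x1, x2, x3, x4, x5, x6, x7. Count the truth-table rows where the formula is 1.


Formula: (x4 XOR (x6 XOR x5)) over 7 vars (128 rows)
Evaluate each row (x1, x2, x3, x4, x5, x6, x7 as bits, MSB first):
  row 0 [0000000]: (0 XOR (0 XOR 0)) -> 0
  row 1 [0000001]: (0 XOR (0 XOR 0)) -> 0
  row 2 [0000010]: (0 XOR (1 XOR 0)) -> 1
  row 3 [0000011]: (0 XOR (1 XOR 0)) -> 1
  row 4 [0000100]: (0 XOR (0 XOR 1)) -> 1
  (every remaining row is evaluated the same way; all 128 results are listed next)
Full result column, 8 rows per line (x1,x2,x3,x4 fixed per line; x5,x6,x7 runs 000..111 left to right):
  rows 0-7 [x1,x2,x3,x4=0000]: 00111100  (ones: 4)
  rows 8-15 [x1,x2,x3,x4=0001]: 11000011  (ones: 4)
  rows 16-23 [x1,x2,x3,x4=0010]: 00111100  (ones: 4)
  rows 24-31 [x1,x2,x3,x4=0011]: 11000011  (ones: 4)
  rows 32-39 [x1,x2,x3,x4=0100]: 00111100  (ones: 4)
  rows 40-47 [x1,x2,x3,x4=0101]: 11000011  (ones: 4)
  rows 48-55 [x1,x2,x3,x4=0110]: 00111100  (ones: 4)
  rows 56-63 [x1,x2,x3,x4=0111]: 11000011  (ones: 4)
  rows 64-71 [x1,x2,x3,x4=1000]: 00111100  (ones: 4)
  rows 72-79 [x1,x2,x3,x4=1001]: 11000011  (ones: 4)
  rows 80-87 [x1,x2,x3,x4=1010]: 00111100  (ones: 4)
  rows 88-95 [x1,x2,x3,x4=1011]: 11000011  (ones: 4)
  rows 96-103 [x1,x2,x3,x4=1100]: 00111100  (ones: 4)
  rows 104-111 [x1,x2,x3,x4=1101]: 11000011  (ones: 4)
  rows 112-119 [x1,x2,x3,x4=1110]: 00111100  (ones: 4)
  rows 120-127 [x1,x2,x3,x4=1111]: 11000011  (ones: 4)
Count of 1-rows = 4+4+4+4+4+4+4+4+4+4+4+4+4+4+4+4 = 64

64


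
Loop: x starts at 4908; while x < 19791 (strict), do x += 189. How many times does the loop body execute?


Step 1: x goes from 4908 toward 19791 by 189; the body runs while x<19791, so iterations = ceil((bound-start)/step)
Step 2: Distance=14883
Step 3: ceil(14883/189)=79

79


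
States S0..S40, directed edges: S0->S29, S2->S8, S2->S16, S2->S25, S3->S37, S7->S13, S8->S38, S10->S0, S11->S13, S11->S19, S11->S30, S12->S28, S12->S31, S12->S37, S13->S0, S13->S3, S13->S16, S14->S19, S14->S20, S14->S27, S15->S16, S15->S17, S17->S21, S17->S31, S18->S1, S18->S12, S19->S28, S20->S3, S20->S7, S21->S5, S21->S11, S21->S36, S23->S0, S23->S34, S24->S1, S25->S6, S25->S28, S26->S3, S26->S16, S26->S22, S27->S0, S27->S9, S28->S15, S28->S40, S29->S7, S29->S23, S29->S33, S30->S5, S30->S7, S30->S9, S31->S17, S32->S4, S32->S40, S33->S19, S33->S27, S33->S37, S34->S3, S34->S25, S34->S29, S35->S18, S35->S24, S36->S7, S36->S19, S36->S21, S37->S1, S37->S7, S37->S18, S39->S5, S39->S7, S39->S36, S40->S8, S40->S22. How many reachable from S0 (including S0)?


BFS from S0:
  layer 0: {S0}
  layer 1: {S29}
  layer 2: {S7, S23, S33}
  layer 3: {S13, S19, S27, S34, S37}
  layer 4: {S1, S3, S9, S16, S18, S25, S28}
  layer 5: {S6, S12, S15, S40}
  layer 6: {S8, S17, S22, S31}
  layer 7: {S21, S38}
  layer 8: {S5, S11, S36}
  layer 9: {S30}
Reachable set: {S0, S1, S3, S5, S6, S7, S8, S9, S11, S12, S13, S15, S16, S17, S18, S19, S21, S22, S23, S25, S27, S28, S29, S30, S31, S33, S34, S36, S37, S38, S40}
Count = 31

31


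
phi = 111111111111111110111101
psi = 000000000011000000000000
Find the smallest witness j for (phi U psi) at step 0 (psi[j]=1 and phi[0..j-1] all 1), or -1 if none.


(phi U psi) at 0: need smallest j with psi[j]=1 and phi[i]=1 for all i in [0,j).
Scan from step 0:
  step 0: phi=1, psi=0 -> continue
  step 1: phi=1, psi=0 -> continue
  step 2: phi=1, psi=0 -> continue
  step 3: phi=1, psi=0 -> continue
  step 10: psi=1 and phi held for [0,10) -> witness found
Witness step = 10

10


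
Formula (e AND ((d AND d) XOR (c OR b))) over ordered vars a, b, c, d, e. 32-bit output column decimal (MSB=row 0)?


Formula: (e AND ((d AND d) XOR (c OR b))) over a, b, c, d, e (32 rows)
Evaluate each row (bits = a,b,c,d,e, MSB first):
  row 0 [00000]: (0 AND ((0 AND 0) XOR (0 OR 0))) -> 0
  row 1 [00001]: (1 AND ((0 AND 0) XOR (0 OR 0))) -> 0
  row 2 [00010]: (0 AND ((1 AND 1) XOR (0 OR 0))) -> 0
  row 3 [00011]: (1 AND ((1 AND 1) XOR (0 OR 0))) -> 1
  row 4 [00100]: (0 AND ((0 AND 0) XOR (1 OR 0))) -> 0
  row 5 [00101]: (1 AND ((0 AND 0) XOR (1 OR 0))) -> 1
  row 6 [00110]: (0 AND ((1 AND 1) XOR (1 OR 0))) -> 0
  row 7 [00111]: (1 AND ((1 AND 1) XOR (1 OR 0))) -> 0
  row 8 [01000]: (0 AND ((0 AND 0) XOR (0 OR 1))) -> 0
  row 9 [01001]: (1 AND ((0 AND 0) XOR (0 OR 1))) -> 1
  row 10 [01010]: (0 AND ((1 AND 1) XOR (0 OR 1))) -> 0
  row 11 [01011]: (1 AND ((1 AND 1) XOR (0 OR 1))) -> 0
  row 12 [01100]: (0 AND ((0 AND 0) XOR (1 OR 1))) -> 0
  row 13 [01101]: (1 AND ((0 AND 0) XOR (1 OR 1))) -> 1
  row 14 [01110]: (0 AND ((1 AND 1) XOR (1 OR 1))) -> 0
  row 15 [01111]: (1 AND ((1 AND 1) XOR (1 OR 1))) -> 0
  row 16 [10000]: (0 AND ((0 AND 0) XOR (0 OR 0))) -> 0
  row 17 [10001]: (1 AND ((0 AND 0) XOR (0 OR 0))) -> 0
  row 18 [10010]: (0 AND ((1 AND 1) XOR (0 OR 0))) -> 0
  row 19 [10011]: (1 AND ((1 AND 1) XOR (0 OR 0))) -> 1
  row 20 [10100]: (0 AND ((0 AND 0) XOR (1 OR 0))) -> 0
  row 21 [10101]: (1 AND ((0 AND 0) XOR (1 OR 0))) -> 1
  row 22 [10110]: (0 AND ((1 AND 1) XOR (1 OR 0))) -> 0
  row 23 [10111]: (1 AND ((1 AND 1) XOR (1 OR 0))) -> 0
  row 24 [11000]: (0 AND ((0 AND 0) XOR (0 OR 1))) -> 0
  row 25 [11001]: (1 AND ((0 AND 0) XOR (0 OR 1))) -> 1
  row 26 [11010]: (0 AND ((1 AND 1) XOR (0 OR 1))) -> 0
  row 27 [11011]: (1 AND ((1 AND 1) XOR (0 OR 1))) -> 0
  row 28 [11100]: (0 AND ((0 AND 0) XOR (1 OR 1))) -> 0
  row 29 [11101]: (1 AND ((0 AND 0) XOR (1 OR 1))) -> 1
  row 30 [11110]: (0 AND ((1 AND 1) XOR (1 OR 1))) -> 0
  row 31 [11111]: (1 AND ((1 AND 1) XOR (1 OR 1))) -> 0
Full result column, 4 rows per line (a,b,c fixed per line; d,e runs 00..11 left to right):
  rows 0-3 [a,b,c=000]: 0001  = hex 1
  rows 4-7 [a,b,c=001]: 0100  = hex 4
  rows 8-11 [a,b,c=010]: 0100  = hex 4
  rows 12-15 [a,b,c=011]: 0100  = hex 4
  rows 16-19 [a,b,c=100]: 0001  = hex 1
  rows 20-23 [a,b,c=101]: 0100  = hex 4
  rows 24-27 [a,b,c=110]: 0100  = hex 4
  rows 28-31 [a,b,c=111]: 0100  = hex 4
Output column (row 0 .. row 31) = 00010100010001000001010001000100
Output column grouped in 4s = 0001 0100 0100 0100 0001 0100 0100 0100 = 0x14441444
Convert to decimal digit by digit (value = value*16 + digit):
  1 -> 1
  1*16 + 4 = 20
  20*16 + 4 = 324
  324*16 + 4 = 5188
  5188*16 + 1 = 83009
  83009*16 + 4 = 1328148
  1328148*16 + 4 = 21250372
  21250372*16 + 4 = 340005956
Decimal = 340005956

340005956


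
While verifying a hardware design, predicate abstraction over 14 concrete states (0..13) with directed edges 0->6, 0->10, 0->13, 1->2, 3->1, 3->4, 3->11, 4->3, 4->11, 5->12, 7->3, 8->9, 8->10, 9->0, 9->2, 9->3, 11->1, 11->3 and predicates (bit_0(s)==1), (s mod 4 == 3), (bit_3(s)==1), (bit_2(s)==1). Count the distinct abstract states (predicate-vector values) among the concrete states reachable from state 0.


BFS from 0:
Concrete reachable: {0, 6, 10, 13}
Abstract via predicates (bit_0(s)==1), (s mod 4 == 3), (bit_3(s)==1), (bit_2(s)==1):
  (0,0,0,0) <- {0}
  (0,0,0,1) <- {6}
  (0,0,1,0) <- {10}
  (1,0,1,1) <- {13}
Distinct abstract states = 4

4


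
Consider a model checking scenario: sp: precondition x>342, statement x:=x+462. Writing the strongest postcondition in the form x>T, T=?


Formula: sp(P, x:=E) = exists old_x. (x = E[old_x/x]) AND P[old_x/x] (old_x is the value of x before the assignment; eliminate old_x by solving x = E[old_x/x] for old_x)
Step 1: Precondition P: x>342, i.e. old_x > 342
Step 2: Assignment gives x = old_x + 462, so old_x = x - 462
Step 3: Substitute into P: x - 462 > 342
Step 4: Simplify: x > 342+462 = 804

804


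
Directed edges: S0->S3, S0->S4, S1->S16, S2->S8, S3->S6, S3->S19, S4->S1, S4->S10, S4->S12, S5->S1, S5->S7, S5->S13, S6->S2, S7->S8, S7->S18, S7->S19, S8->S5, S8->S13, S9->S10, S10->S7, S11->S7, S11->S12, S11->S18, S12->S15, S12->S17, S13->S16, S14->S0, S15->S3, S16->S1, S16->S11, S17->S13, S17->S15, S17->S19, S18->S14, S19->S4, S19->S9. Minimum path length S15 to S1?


BFS layer-by-layer from S15:
  dist 0: {S15}
  dist 1: {S3}
  dist 2: {S6, S19}
  dist 3: {S2, S4, S9}
  dist 4: {S1, S8, S10, S12}
  -> S1 reached at distance 4
Shortest path length = 4

4


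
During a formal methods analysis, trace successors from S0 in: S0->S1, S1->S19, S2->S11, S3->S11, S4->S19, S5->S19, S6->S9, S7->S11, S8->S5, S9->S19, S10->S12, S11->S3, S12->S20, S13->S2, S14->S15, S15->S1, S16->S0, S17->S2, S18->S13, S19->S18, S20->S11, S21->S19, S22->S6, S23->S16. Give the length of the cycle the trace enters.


Trace from S0 until a state repeats:
  S0 -> S1 -> S19 -> S18 -> S13 -> S2 -> S11 -> S3 -> S11
S11 first seen at step 6, revisited at step 8.
Cycle length = 8 - 6 = 2

2


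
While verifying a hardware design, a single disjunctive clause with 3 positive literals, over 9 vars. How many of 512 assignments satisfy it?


Step 1: Total=2^9=512
Step 2: Unsat when all 3 false: 2^6=64
Step 3: Sat=512-64=448

448


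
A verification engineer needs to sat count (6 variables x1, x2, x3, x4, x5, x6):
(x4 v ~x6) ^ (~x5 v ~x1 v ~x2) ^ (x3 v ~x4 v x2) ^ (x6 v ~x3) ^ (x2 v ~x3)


CNF with 5 clauses over 6 vars (64 assignments).
An assignment satisfies CNF iff every clause has >=1 true literal.
Check each row (bits = x1,x2,x3,x4,x5,x6; clause T/F shown):
  row 0 [000000]: clauses=TTTTT -> 1
  row 1 [000001]: clauses=FTTTT -> 0
  row 2 [000010]: clauses=TTTTT -> 1
  row 3 [000011]: clauses=FTTTT -> 0
  row 4 [000100]: clauses=TTFTT -> 0
  (every remaining row is evaluated the same way; all 64 results are listed next)
Full result column, 8 rows per line (x1,x2,x3 fixed per line; x4,x5,x6 runs 000..111 left to right):
  rows 0-7 [x1,x2,x3=000]: 10100000  (ones: 2)
  rows 8-15 [x1,x2,x3=001]: 00000000  (ones: 0)
  rows 16-23 [x1,x2,x3=010]: 10101111  (ones: 6)
  rows 24-31 [x1,x2,x3=011]: 00000101  (ones: 2)
  rows 32-39 [x1,x2,x3=100]: 10100000  (ones: 2)
  rows 40-47 [x1,x2,x3=101]: 00000000  (ones: 0)
  rows 48-55 [x1,x2,x3=110]: 10001100  (ones: 3)
  rows 56-63 [x1,x2,x3=111]: 00000100  (ones: 1)
Satisfying assignments = 2+0+6+2+2+0+3+1 = 16

16


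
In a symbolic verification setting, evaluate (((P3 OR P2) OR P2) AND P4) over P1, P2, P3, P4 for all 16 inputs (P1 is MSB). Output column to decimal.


Formula: (((P3 OR P2) OR P2) AND P4) over P1, P2, P3, P4 (16 rows)
Evaluate each row (bits = P1,P2,P3,P4, MSB first):
  row 0 [0000]: (((0 OR 0) OR 0) AND 0) -> 0
  row 1 [0001]: (((0 OR 0) OR 0) AND 1) -> 0
  row 2 [0010]: (((1 OR 0) OR 0) AND 0) -> 0
  row 3 [0011]: (((1 OR 0) OR 0) AND 1) -> 1
  row 4 [0100]: (((0 OR 1) OR 1) AND 0) -> 0
  row 5 [0101]: (((0 OR 1) OR 1) AND 1) -> 1
  row 6 [0110]: (((1 OR 1) OR 1) AND 0) -> 0
  row 7 [0111]: (((1 OR 1) OR 1) AND 1) -> 1
  row 8 [1000]: (((0 OR 0) OR 0) AND 0) -> 0
  row 9 [1001]: (((0 OR 0) OR 0) AND 1) -> 0
  row 10 [1010]: (((1 OR 0) OR 0) AND 0) -> 0
  row 11 [1011]: (((1 OR 0) OR 0) AND 1) -> 1
  row 12 [1100]: (((0 OR 1) OR 1) AND 0) -> 0
  row 13 [1101]: (((0 OR 1) OR 1) AND 1) -> 1
  row 14 [1110]: (((1 OR 1) OR 1) AND 0) -> 0
  row 15 [1111]: (((1 OR 1) OR 1) AND 1) -> 1
Full result column, 4 rows per line (P1,P2 fixed per line; P3,P4 runs 00..11 left to right):
  rows 0-3 [P1,P2=00]: 0001  = hex 1
  rows 4-7 [P1,P2=01]: 0101  = hex 5
  rows 8-11 [P1,P2=10]: 0001  = hex 1
  rows 12-15 [P1,P2=11]: 0101  = hex 5
Output column (row 0 .. row 15) = 0001010100010101
Output column grouped in 4s = 0001 0101 0001 0101 = 0x1515
Convert to decimal digit by digit (value = value*16 + digit):
  1 -> 1
  1*16 + 5 = 21
  21*16 + 1 = 337
  337*16 + 5 = 5397
Decimal = 5397

5397


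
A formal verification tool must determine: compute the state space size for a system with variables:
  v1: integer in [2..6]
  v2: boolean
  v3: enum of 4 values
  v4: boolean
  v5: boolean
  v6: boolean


State space = product of domain sizes of all variables.
Domain sizes:
  v1 (integer in [2..6]): 5
  v2 (boolean): 2
  v3 (enum of 4 values): 4
  v4 (boolean): 2
  v5 (boolean): 2
  v6 (boolean): 2
Product = 5 * 2 * 4 * 2 * 2 * 2 = 320

320


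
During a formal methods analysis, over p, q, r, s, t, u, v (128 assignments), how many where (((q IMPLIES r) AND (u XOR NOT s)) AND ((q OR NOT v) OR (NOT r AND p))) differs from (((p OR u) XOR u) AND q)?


F1 = (((q IMPLIES r) AND (u XOR NOT s)) AND ((q OR NOT v) OR (NOT r AND p)))
F2 = (((p OR u) XOR u) AND q)
Evaluate both on each of 128 rows (bits = p,q,r,s,t,u,v):
  row 0 [0000000]: F1=1 F2=0 (differ) -> 1
  row 1 [0000001]: F1=0 F2=0 -> 0
  row 2 [0000010]: F1=0 F2=0 -> 0
  row 3 [0000011]: F1=0 F2=0 -> 0
  row 4 [0000100]: F1=1 F2=0 (differ) -> 1
  (every remaining row is evaluated the same way; all 128 results are listed next)
Full result column, 8 rows per line (p,q,r,s fixed per line; t,u,v runs 000..111 left to right):
  rows 0-7 [p,q,r,s=0000]: 10001000  (ones: 2)
  rows 8-15 [p,q,r,s=0001]: 00100010  (ones: 2)
  rows 16-23 [p,q,r,s=0010]: 10001000  (ones: 2)
  rows 24-31 [p,q,r,s=0011]: 00100010  (ones: 2)
  rows 32-39 [p,q,r,s=0100]: 00000000  (ones: 0)
  rows 40-47 [p,q,r,s=0101]: 00000000  (ones: 0)
  rows 48-55 [p,q,r,s=0110]: 11001100  (ones: 4)
  rows 56-63 [p,q,r,s=0111]: 00110011  (ones: 4)
  rows 64-71 [p,q,r,s=1000]: 11001100  (ones: 4)
  rows 72-79 [p,q,r,s=1001]: 00110011  (ones: 4)
  rows 80-87 [p,q,r,s=1010]: 10001000  (ones: 2)
  rows 88-95 [p,q,r,s=1011]: 00100010  (ones: 2)
  rows 96-103 [p,q,r,s=1100]: 11001100  (ones: 4)
  rows 104-111 [p,q,r,s=1101]: 11001100  (ones: 4)
  rows 112-119 [p,q,r,s=1110]: 00000000  (ones: 0)
  rows 120-127 [p,q,r,s=1111]: 11111111  (ones: 8)
Disagreements = 2+2+2+2+0+0+4+4+4+4+2+2+4+4+0+8 = 44

44


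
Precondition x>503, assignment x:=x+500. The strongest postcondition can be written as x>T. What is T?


Formula: sp(P, x:=E) = exists old_x. (x = E[old_x/x]) AND P[old_x/x] (old_x is the value of x before the assignment; eliminate old_x by solving x = E[old_x/x] for old_x)
Step 1: Precondition P: x>503, i.e. old_x > 503
Step 2: Assignment gives x = old_x + 500, so old_x = x - 500
Step 3: Substitute into P: x - 500 > 503
Step 4: Simplify: x > 503+500 = 1003

1003


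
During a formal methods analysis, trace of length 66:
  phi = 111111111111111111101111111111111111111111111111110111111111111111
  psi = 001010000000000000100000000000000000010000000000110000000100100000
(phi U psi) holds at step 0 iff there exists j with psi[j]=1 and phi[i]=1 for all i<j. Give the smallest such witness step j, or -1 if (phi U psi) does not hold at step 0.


(phi U psi) at 0: need smallest j with psi[j]=1 and phi[i]=1 for all i in [0,j).
Scan from step 0:
  step 0: phi=1, psi=0 -> continue
  step 1: phi=1, psi=0 -> continue
  step 2: psi=1 and phi held for [0,2) -> witness found
Witness step = 2

2


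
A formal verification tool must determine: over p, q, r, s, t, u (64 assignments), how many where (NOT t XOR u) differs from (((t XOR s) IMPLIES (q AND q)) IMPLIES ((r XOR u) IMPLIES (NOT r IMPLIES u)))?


F1 = (NOT t XOR u)
F2 = (((t XOR s) IMPLIES (q AND q)) IMPLIES ((r XOR u) IMPLIES (NOT r IMPLIES u)))
Evaluate both on each of 64 rows (bits = p,q,r,s,t,u):
  row 0 [000000]: F1=1 F2=1 -> 0
  row 1 [000001]: F1=0 F2=1 (differ) -> 1
  row 2 [000010]: F1=0 F2=1 (differ) -> 1
  row 3 [000011]: F1=1 F2=1 -> 0
  row 4 [000100]: F1=1 F2=1 -> 0
  (every remaining row is evaluated the same way; all 64 results are listed next)
Full result column, 8 rows per line (p,q,r fixed per line; s,t,u runs 000..111 left to right):
  rows 0-7 [p,q,r=000]: 01100110  (ones: 4)
  rows 8-15 [p,q,r=001]: 01100110  (ones: 4)
  rows 16-23 [p,q,r=010]: 01100110  (ones: 4)
  rows 24-31 [p,q,r=011]: 01100110  (ones: 4)
  rows 32-39 [p,q,r=100]: 01100110  (ones: 4)
  rows 40-47 [p,q,r=101]: 01100110  (ones: 4)
  rows 48-55 [p,q,r=110]: 01100110  (ones: 4)
  rows 56-63 [p,q,r=111]: 01100110  (ones: 4)
Disagreements = 4+4+4+4+4+4+4+4 = 32

32


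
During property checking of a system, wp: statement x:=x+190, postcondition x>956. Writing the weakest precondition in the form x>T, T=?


Formula: wp(x:=E, P) = P[E/x] (substitute E for x in postcondition)
Step 1: Postcondition: x>956
Step 2: Substitute x+190 for x: x+190>956
Step 3: Solve for x: x > 956-190 = 766

766


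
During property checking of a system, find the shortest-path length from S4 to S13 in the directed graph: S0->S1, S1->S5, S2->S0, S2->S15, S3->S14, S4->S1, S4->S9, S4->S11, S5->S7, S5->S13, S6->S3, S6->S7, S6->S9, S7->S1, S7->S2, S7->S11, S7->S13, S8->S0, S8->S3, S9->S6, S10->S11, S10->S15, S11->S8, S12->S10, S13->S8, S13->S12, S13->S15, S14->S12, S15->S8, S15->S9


BFS layer-by-layer from S4:
  dist 0: {S4}
  dist 1: {S1, S9, S11}
  dist 2: {S5, S6, S8}
  dist 3: {S0, S3, S7, S13}
  -> S13 reached at distance 3
Shortest path length = 3

3


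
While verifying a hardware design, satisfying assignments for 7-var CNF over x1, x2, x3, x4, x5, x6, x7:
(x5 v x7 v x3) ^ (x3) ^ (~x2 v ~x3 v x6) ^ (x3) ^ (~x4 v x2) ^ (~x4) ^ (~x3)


CNF with 7 clauses over 7 vars (128 assignments).
An assignment satisfies CNF iff every clause has >=1 true literal.
Check each row (bits = x1,x2,x3,x4,x5,x6,x7; clause T/F shown):
  row 0 [0000000]: clauses=FFTFTTT -> 0
  row 1 [0000001]: clauses=TFTFTTT -> 0
  row 2 [0000010]: clauses=FFTFTTT -> 0
  row 3 [0000011]: clauses=TFTFTTT -> 0
  row 4 [0000100]: clauses=TFTFTTT -> 0
  (every remaining row is evaluated the same way; all 128 results are listed next)
Full result column, 8 rows per line (x1,x2,x3,x4 fixed per line; x5,x6,x7 runs 000..111 left to right):
  rows 0-7 [x1,x2,x3,x4=0000]: 00000000  (ones: 0)
  rows 8-15 [x1,x2,x3,x4=0001]: 00000000  (ones: 0)
  rows 16-23 [x1,x2,x3,x4=0010]: 00000000  (ones: 0)
  rows 24-31 [x1,x2,x3,x4=0011]: 00000000  (ones: 0)
  rows 32-39 [x1,x2,x3,x4=0100]: 00000000  (ones: 0)
  rows 40-47 [x1,x2,x3,x4=0101]: 00000000  (ones: 0)
  rows 48-55 [x1,x2,x3,x4=0110]: 00000000  (ones: 0)
  rows 56-63 [x1,x2,x3,x4=0111]: 00000000  (ones: 0)
  rows 64-71 [x1,x2,x3,x4=1000]: 00000000  (ones: 0)
  rows 72-79 [x1,x2,x3,x4=1001]: 00000000  (ones: 0)
  rows 80-87 [x1,x2,x3,x4=1010]: 00000000  (ones: 0)
  rows 88-95 [x1,x2,x3,x4=1011]: 00000000  (ones: 0)
  rows 96-103 [x1,x2,x3,x4=1100]: 00000000  (ones: 0)
  rows 104-111 [x1,x2,x3,x4=1101]: 00000000  (ones: 0)
  rows 112-119 [x1,x2,x3,x4=1110]: 00000000  (ones: 0)
  rows 120-127 [x1,x2,x3,x4=1111]: 00000000  (ones: 0)
Satisfying assignments = 0+0+0+0+0+0+0+0+0+0+0+0+0+0+0+0 = 0

0


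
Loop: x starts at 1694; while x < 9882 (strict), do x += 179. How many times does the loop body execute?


Step 1: x goes from 1694 toward 9882 by 179; the body runs while x<9882, so iterations = ceil((bound-start)/step)
Step 2: Distance=8188
Step 3: ceil(8188/179)=46

46


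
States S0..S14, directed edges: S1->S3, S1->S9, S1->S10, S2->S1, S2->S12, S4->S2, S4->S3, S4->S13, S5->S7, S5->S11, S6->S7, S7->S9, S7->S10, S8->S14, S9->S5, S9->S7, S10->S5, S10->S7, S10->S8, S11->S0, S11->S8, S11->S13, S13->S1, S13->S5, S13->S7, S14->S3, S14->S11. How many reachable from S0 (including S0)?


BFS from S0:
  layer 0: {S0}
Reachable set: {S0}
Count = 1

1


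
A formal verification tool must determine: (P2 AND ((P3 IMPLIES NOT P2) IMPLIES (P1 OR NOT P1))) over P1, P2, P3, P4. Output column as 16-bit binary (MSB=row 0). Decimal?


Formula: (P2 AND ((P3 IMPLIES NOT P2) IMPLIES (P1 OR NOT P1))) over P1, P2, P3, P4 (16 rows)
Evaluate each row (bits = P1,P2,P3,P4, MSB first):
  row 0 [0000]: (0 AND ((0 IMPLIES NOT 0) IMPLIES (0 OR NOT 0))) -> 0
  row 1 [0001]: (0 AND ((0 IMPLIES NOT 0) IMPLIES (0 OR NOT 0))) -> 0
  row 2 [0010]: (0 AND ((1 IMPLIES NOT 0) IMPLIES (0 OR NOT 0))) -> 0
  row 3 [0011]: (0 AND ((1 IMPLIES NOT 0) IMPLIES (0 OR NOT 0))) -> 0
  row 4 [0100]: (1 AND ((0 IMPLIES NOT 1) IMPLIES (0 OR NOT 0))) -> 1
  row 5 [0101]: (1 AND ((0 IMPLIES NOT 1) IMPLIES (0 OR NOT 0))) -> 1
  row 6 [0110]: (1 AND ((1 IMPLIES NOT 1) IMPLIES (0 OR NOT 0))) -> 1
  row 7 [0111]: (1 AND ((1 IMPLIES NOT 1) IMPLIES (0 OR NOT 0))) -> 1
  row 8 [1000]: (0 AND ((0 IMPLIES NOT 0) IMPLIES (1 OR NOT 1))) -> 0
  row 9 [1001]: (0 AND ((0 IMPLIES NOT 0) IMPLIES (1 OR NOT 1))) -> 0
  row 10 [1010]: (0 AND ((1 IMPLIES NOT 0) IMPLIES (1 OR NOT 1))) -> 0
  row 11 [1011]: (0 AND ((1 IMPLIES NOT 0) IMPLIES (1 OR NOT 1))) -> 0
  row 12 [1100]: (1 AND ((0 IMPLIES NOT 1) IMPLIES (1 OR NOT 1))) -> 1
  row 13 [1101]: (1 AND ((0 IMPLIES NOT 1) IMPLIES (1 OR NOT 1))) -> 1
  row 14 [1110]: (1 AND ((1 IMPLIES NOT 1) IMPLIES (1 OR NOT 1))) -> 1
  row 15 [1111]: (1 AND ((1 IMPLIES NOT 1) IMPLIES (1 OR NOT 1))) -> 1
Full result column, 4 rows per line (P1,P2 fixed per line; P3,P4 runs 00..11 left to right):
  rows 0-3 [P1,P2=00]: 0000  = hex 0
  rows 4-7 [P1,P2=01]: 1111  = hex F
  rows 8-11 [P1,P2=10]: 0000  = hex 0
  rows 12-15 [P1,P2=11]: 1111  = hex F
Output column (row 0 .. row 15) = 0000111100001111
Output column grouped in 4s = 0000 1111 0000 1111 = 0x0F0F
Convert to decimal digit by digit (value = value*16 + digit):
  0 -> 0
  0*16 + 15 (F) = 15
  15*16 + 0 = 240
  240*16 + 15 (F) = 3855
Decimal = 3855

3855


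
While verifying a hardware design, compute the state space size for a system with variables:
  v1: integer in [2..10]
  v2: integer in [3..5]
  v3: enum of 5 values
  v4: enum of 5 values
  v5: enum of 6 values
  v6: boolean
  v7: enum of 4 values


State space = product of domain sizes of all variables.
Domain sizes:
  v1 (integer in [2..10]): 9
  v2 (integer in [3..5]): 3
  v3 (enum of 5 values): 5
  v4 (enum of 5 values): 5
  v5 (enum of 6 values): 6
  v6 (boolean): 2
  v7 (enum of 4 values): 4
Product = 9 * 3 * 5 * 5 * 6 * 2 * 4 = 32400

32400


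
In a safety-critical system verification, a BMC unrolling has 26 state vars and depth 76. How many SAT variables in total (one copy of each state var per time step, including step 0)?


BMC unrolls to depth k, creating one copy of each state var for steps 0..k.
Step count = 76 + 1 = 77 (steps 0 through 76)
Vars per step = 26
Total = 26 * 77 = 2002

2002
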